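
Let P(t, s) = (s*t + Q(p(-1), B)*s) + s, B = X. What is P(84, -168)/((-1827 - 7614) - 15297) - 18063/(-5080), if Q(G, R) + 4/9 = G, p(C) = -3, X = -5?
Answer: 110666843/26929080 ≈ 4.1096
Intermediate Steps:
B = -5
Q(G, R) = -4/9 + G
P(t, s) = -22*s/9 + s*t (P(t, s) = (s*t + (-4/9 - 3)*s) + s = (s*t - 31*s/9) + s = (-31*s/9 + s*t) + s = -22*s/9 + s*t)
P(84, -168)/((-1827 - 7614) - 15297) - 18063/(-5080) = ((⅑)*(-168)*(-22 + 9*84))/((-1827 - 7614) - 15297) - 18063/(-5080) = ((⅑)*(-168)*(-22 + 756))/(-9441 - 15297) - 18063*(-1/5080) = ((⅑)*(-168)*734)/(-24738) + 18063/5080 = -41104/3*(-1/24738) + 18063/5080 = 2936/5301 + 18063/5080 = 110666843/26929080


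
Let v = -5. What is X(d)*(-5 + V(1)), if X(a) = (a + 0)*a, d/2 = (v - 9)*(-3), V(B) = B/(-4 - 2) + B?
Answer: -29400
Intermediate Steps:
V(B) = 5*B/6 (V(B) = B/(-6) + B = -B/6 + B = 5*B/6)
d = 84 (d = 2*((-5 - 9)*(-3)) = 2*(-14*(-3)) = 2*42 = 84)
X(a) = a**2 (X(a) = a*a = a**2)
X(d)*(-5 + V(1)) = 84**2*(-5 + (5/6)*1) = 7056*(-5 + 5/6) = 7056*(-25/6) = -29400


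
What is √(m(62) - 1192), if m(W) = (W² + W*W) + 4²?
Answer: 4*√407 ≈ 80.697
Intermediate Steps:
m(W) = 16 + 2*W² (m(W) = (W² + W²) + 16 = 2*W² + 16 = 16 + 2*W²)
√(m(62) - 1192) = √((16 + 2*62²) - 1192) = √((16 + 2*3844) - 1192) = √((16 + 7688) - 1192) = √(7704 - 1192) = √6512 = 4*√407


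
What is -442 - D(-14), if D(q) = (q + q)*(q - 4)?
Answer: -946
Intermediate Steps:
D(q) = 2*q*(-4 + q) (D(q) = (2*q)*(-4 + q) = 2*q*(-4 + q))
-442 - D(-14) = -442 - 2*(-14)*(-4 - 14) = -442 - 2*(-14)*(-18) = -442 - 1*504 = -442 - 504 = -946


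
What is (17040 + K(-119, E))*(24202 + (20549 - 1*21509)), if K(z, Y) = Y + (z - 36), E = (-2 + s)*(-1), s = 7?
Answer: 392324960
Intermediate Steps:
E = -5 (E = (-2 + 7)*(-1) = 5*(-1) = -5)
K(z, Y) = -36 + Y + z (K(z, Y) = Y + (-36 + z) = -36 + Y + z)
(17040 + K(-119, E))*(24202 + (20549 - 1*21509)) = (17040 + (-36 - 5 - 119))*(24202 + (20549 - 1*21509)) = (17040 - 160)*(24202 + (20549 - 21509)) = 16880*(24202 - 960) = 16880*23242 = 392324960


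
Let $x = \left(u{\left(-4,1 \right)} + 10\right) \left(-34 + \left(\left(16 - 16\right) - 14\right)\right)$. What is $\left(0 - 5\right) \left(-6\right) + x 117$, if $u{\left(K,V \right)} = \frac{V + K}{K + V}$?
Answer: $-61746$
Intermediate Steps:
$u{\left(K,V \right)} = 1$ ($u{\left(K,V \right)} = \frac{K + V}{K + V} = 1$)
$x = -528$ ($x = \left(1 + 10\right) \left(-34 + \left(\left(16 - 16\right) - 14\right)\right) = 11 \left(-34 + \left(0 - 14\right)\right) = 11 \left(-34 - 14\right) = 11 \left(-48\right) = -528$)
$\left(0 - 5\right) \left(-6\right) + x 117 = \left(0 - 5\right) \left(-6\right) - 61776 = \left(-5\right) \left(-6\right) - 61776 = 30 - 61776 = -61746$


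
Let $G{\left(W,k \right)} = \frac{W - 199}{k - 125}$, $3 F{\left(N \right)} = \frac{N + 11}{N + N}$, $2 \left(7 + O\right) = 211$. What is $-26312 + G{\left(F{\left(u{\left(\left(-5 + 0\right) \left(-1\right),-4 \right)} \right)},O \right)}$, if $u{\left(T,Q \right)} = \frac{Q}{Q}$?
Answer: $- \frac{1394142}{53} \approx -26305.0$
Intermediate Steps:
$O = \frac{197}{2}$ ($O = -7 + \frac{1}{2} \cdot 211 = -7 + \frac{211}{2} = \frac{197}{2} \approx 98.5$)
$u{\left(T,Q \right)} = 1$
$F{\left(N \right)} = \frac{11 + N}{6 N}$ ($F{\left(N \right)} = \frac{\left(N + 11\right) \frac{1}{N + N}}{3} = \frac{\left(11 + N\right) \frac{1}{2 N}}{3} = \frac{\frac{1}{2} \frac{1}{N} \left(11 + N\right)}{3} = \frac{11 + N}{6 N}$)
$G{\left(W,k \right)} = \frac{-199 + W}{-125 + k}$
$-26312 + G{\left(F{\left(u{\left(\left(-5 + 0\right) \left(-1\right),-4 \right)} \right)},O \right)} = -26312 + \frac{-199 + \frac{11 + 1}{6 \cdot 1}}{-125 + \frac{197}{2}} = -26312 + \frac{-199 + \frac{1}{6} \cdot 1 \cdot 12}{- \frac{53}{2}} = -26312 - \frac{2 \left(-199 + 2\right)}{53} = -26312 - - \frac{394}{53} = -26312 + \frac{394}{53} = - \frac{1394142}{53}$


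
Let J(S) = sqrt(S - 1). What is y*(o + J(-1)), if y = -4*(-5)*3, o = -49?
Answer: -2940 + 60*I*sqrt(2) ≈ -2940.0 + 84.853*I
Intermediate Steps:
J(S) = sqrt(-1 + S)
y = 60 (y = 20*3 = 60)
y*(o + J(-1)) = 60*(-49 + sqrt(-1 - 1)) = 60*(-49 + sqrt(-2)) = 60*(-49 + I*sqrt(2)) = -2940 + 60*I*sqrt(2)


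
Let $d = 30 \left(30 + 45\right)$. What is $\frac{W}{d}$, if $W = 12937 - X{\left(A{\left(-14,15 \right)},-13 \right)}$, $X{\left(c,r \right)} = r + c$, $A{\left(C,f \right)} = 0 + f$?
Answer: $\frac{2587}{450} \approx 5.7489$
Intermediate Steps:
$A{\left(C,f \right)} = f$
$X{\left(c,r \right)} = c + r$
$d = 2250$ ($d = 30 \cdot 75 = 2250$)
$W = 12935$ ($W = 12937 - \left(15 - 13\right) = 12937 - 2 = 12935$)
$\frac{W}{d} = \frac{12935}{2250} = 12935 \cdot \frac{1}{2250} = \frac{2587}{450}$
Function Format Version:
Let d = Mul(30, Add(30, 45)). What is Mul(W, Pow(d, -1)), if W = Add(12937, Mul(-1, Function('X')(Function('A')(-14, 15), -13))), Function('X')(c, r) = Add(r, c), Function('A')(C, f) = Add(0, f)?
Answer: Rational(2587, 450) ≈ 5.7489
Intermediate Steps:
Function('A')(C, f) = f
Function('X')(c, r) = Add(c, r)
d = 2250 (d = Mul(30, 75) = 2250)
W = 12935 (W = Add(12937, Mul(-1, Add(15, -13))) = Add(12937, Mul(-1, 2)) = Add(12937, -2) = 12935)
Mul(W, Pow(d, -1)) = Mul(12935, Pow(2250, -1)) = Mul(12935, Rational(1, 2250)) = Rational(2587, 450)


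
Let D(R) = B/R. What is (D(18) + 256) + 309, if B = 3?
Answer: 3391/6 ≈ 565.17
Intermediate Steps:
D(R) = 3/R
(D(18) + 256) + 309 = (3/18 + 256) + 309 = (3*(1/18) + 256) + 309 = (⅙ + 256) + 309 = 1537/6 + 309 = 3391/6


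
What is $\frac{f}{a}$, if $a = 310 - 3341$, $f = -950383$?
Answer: $\frac{135769}{433} \approx 313.55$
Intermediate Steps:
$a = -3031$ ($a = 310 - 3341 = -3031$)
$\frac{f}{a} = - \frac{950383}{-3031} = \left(-950383\right) \left(- \frac{1}{3031}\right) = \frac{135769}{433}$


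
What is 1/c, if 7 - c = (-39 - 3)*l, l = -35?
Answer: -1/1463 ≈ -0.00068353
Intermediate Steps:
c = -1463 (c = 7 - (-39 - 3)*(-35) = 7 - (-42)*(-35) = 7 - 1*1470 = 7 - 1470 = -1463)
1/c = 1/(-1463) = -1/1463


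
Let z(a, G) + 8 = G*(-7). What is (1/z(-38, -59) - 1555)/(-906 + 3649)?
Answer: -629774/1110915 ≈ -0.56690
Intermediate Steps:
z(a, G) = -8 - 7*G (z(a, G) = -8 + G*(-7) = -8 - 7*G)
(1/z(-38, -59) - 1555)/(-906 + 3649) = (1/(-8 - 7*(-59)) - 1555)/(-906 + 3649) = (1/(-8 + 413) - 1555)/2743 = (1/405 - 1555)*(1/2743) = -629774/405*1/2743 = -629774/1110915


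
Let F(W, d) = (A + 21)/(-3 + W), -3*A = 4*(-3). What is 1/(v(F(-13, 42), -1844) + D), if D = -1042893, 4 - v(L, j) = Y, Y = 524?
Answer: -1/1043413 ≈ -9.5839e-7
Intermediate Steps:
A = 4 (A = -4*(-3)/3 = -⅓*(-12) = 4)
F(W, d) = 25/(-3 + W) (F(W, d) = (4 + 21)/(-3 + W) = 25/(-3 + W))
v(L, j) = -520 (v(L, j) = 4 - 1*524 = 4 - 524 = -520)
1/(v(F(-13, 42), -1844) + D) = 1/(-520 - 1042893) = 1/(-1043413) = -1/1043413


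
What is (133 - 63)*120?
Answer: 8400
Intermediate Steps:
(133 - 63)*120 = 70*120 = 8400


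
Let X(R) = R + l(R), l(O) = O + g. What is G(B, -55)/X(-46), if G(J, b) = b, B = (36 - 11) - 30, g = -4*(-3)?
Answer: 11/16 ≈ 0.68750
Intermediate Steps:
g = 12
l(O) = 12 + O (l(O) = O + 12 = 12 + O)
B = -5 (B = 25 - 30 = -5)
X(R) = 12 + 2*R (X(R) = R + (12 + R) = 12 + 2*R)
G(B, -55)/X(-46) = -55/(12 + 2*(-46)) = -55/(12 - 92) = -55/(-80) = -55*(-1/80) = 11/16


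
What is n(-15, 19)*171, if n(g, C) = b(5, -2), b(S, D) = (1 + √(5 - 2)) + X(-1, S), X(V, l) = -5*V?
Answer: 1026 + 171*√3 ≈ 1322.2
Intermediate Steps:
b(S, D) = 6 + √3 (b(S, D) = (1 + √(5 - 2)) - 5*(-1) = (1 + √3) + 5 = 6 + √3)
n(g, C) = 6 + √3
n(-15, 19)*171 = (6 + √3)*171 = 1026 + 171*√3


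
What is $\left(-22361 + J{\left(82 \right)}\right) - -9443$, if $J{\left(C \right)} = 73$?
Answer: $-12845$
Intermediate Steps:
$\left(-22361 + J{\left(82 \right)}\right) - -9443 = \left(-22361 + 73\right) - -9443 = -22288 + 9443 = -12845$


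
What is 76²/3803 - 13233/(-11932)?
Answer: 119244331/45377396 ≈ 2.6278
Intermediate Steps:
76²/3803 - 13233/(-11932) = 5776*(1/3803) - 13233*(-1/11932) = 5776/3803 + 13233/11932 = 119244331/45377396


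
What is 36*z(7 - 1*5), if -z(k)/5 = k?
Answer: -360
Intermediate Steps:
z(k) = -5*k
36*z(7 - 1*5) = 36*(-5*(7 - 1*5)) = 36*(-5*(7 - 5)) = 36*(-5*2) = 36*(-10) = -360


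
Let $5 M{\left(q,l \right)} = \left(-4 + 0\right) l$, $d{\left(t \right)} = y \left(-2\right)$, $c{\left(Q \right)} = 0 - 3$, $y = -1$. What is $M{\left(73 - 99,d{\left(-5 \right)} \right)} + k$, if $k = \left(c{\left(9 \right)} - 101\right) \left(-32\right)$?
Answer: $\frac{16632}{5} \approx 3326.4$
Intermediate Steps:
$c{\left(Q \right)} = -3$ ($c{\left(Q \right)} = 0 - 3 = -3$)
$d{\left(t \right)} = 2$ ($d{\left(t \right)} = \left(-1\right) \left(-2\right) = 2$)
$M{\left(q,l \right)} = - \frac{4 l}{5}$ ($M{\left(q,l \right)} = \frac{\left(-4 + 0\right) l}{5} = \frac{\left(-4\right) l}{5} = - \frac{4 l}{5}$)
$k = 3328$ ($k = \left(-3 - 101\right) \left(-32\right) = \left(-104\right) \left(-32\right) = 3328$)
$M{\left(73 - 99,d{\left(-5 \right)} \right)} + k = \left(- \frac{4}{5}\right) 2 + 3328 = - \frac{8}{5} + 3328 = \frac{16632}{5}$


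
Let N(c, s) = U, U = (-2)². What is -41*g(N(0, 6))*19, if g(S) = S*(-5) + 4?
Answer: 12464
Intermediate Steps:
U = 4
N(c, s) = 4
g(S) = 4 - 5*S (g(S) = -5*S + 4 = 4 - 5*S)
-41*g(N(0, 6))*19 = -41*(4 - 5*4)*19 = -41*(4 - 20)*19 = -41*(-16)*19 = 656*19 = 12464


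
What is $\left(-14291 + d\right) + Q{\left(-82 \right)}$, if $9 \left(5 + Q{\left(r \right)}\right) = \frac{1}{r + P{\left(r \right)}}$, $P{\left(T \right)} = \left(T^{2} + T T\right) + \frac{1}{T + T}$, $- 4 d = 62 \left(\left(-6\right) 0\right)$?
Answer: $- \frac{282034447108}{19728207} \approx -14296.0$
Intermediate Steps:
$d = 0$ ($d = - \frac{62 \left(\left(-6\right) 0\right)}{4} = - \frac{62 \cdot 0}{4} = \left(- \frac{1}{4}\right) 0 = 0$)
$P{\left(T \right)} = \frac{1}{2 T} + 2 T^{2}$ ($P{\left(T \right)} = \left(T^{2} + T^{2}\right) + \frac{1}{2 T} = 2 T^{2} + \frac{1}{2 T} = \frac{1}{2 T} + 2 T^{2}$)
$Q{\left(r \right)} = -5 + \frac{1}{9 \left(r + \frac{1 + 4 r^{3}}{2 r}\right)}$
$\left(-14291 + d\right) + Q{\left(-82 \right)} = \left(-14291 + 0\right) + \frac{-45 - 180 \left(-82\right)^{3} - 90 \left(-82\right)^{2} + 2 \left(-82\right)}{9 \left(1 + 2 \left(-82\right)^{2} + 4 \left(-82\right)^{3}\right)} = -14291 + \frac{-45 - -99246240 - 605160 - 164}{9 \left(1 + 2 \cdot 6724 + 4 \left(-551368\right)\right)} = -14291 + \frac{-45 + 99246240 - 605160 - 164}{9 \left(1 + 13448 - 2205472\right)} = -14291 + \frac{1}{9} \frac{1}{-2192023} \cdot 98640871 = -14291 + \frac{1}{9} \left(- \frac{1}{2192023}\right) 98640871 = -14291 - \frac{98640871}{19728207} = - \frac{282034447108}{19728207}$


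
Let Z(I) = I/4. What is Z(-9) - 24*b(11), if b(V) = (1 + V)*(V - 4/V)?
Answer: -134883/44 ≈ -3065.5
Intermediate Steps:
Z(I) = I/4 (Z(I) = I*(¼) = I/4)
Z(-9) - 24*b(11) = (¼)*(-9) - 24*(-4 + 11 + 11² - 4/11) = -9/4 - 24*(-4 + 11 + 121 - 4*1/11) = -9/4 - 24*(-4 + 11 + 121 - 4/11) = -9/4 - 24*1404/11 = -9/4 - 33696/11 = -134883/44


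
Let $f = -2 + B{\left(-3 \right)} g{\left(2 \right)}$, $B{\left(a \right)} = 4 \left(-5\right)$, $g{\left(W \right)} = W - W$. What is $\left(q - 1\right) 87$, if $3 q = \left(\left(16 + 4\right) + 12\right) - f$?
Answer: $899$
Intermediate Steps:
$g{\left(W \right)} = 0$
$B{\left(a \right)} = -20$
$f = -2$ ($f = -2 - 0 = -2 + 0 = -2$)
$q = \frac{34}{3}$ ($q = \frac{\left(\left(16 + 4\right) + 12\right) - -2}{3} = \frac{\left(20 + 12\right) + 2}{3} = \frac{32 + 2}{3} = \frac{1}{3} \cdot 34 = \frac{34}{3} \approx 11.333$)
$\left(q - 1\right) 87 = \left(\frac{34}{3} - 1\right) 87 = \frac{31}{3} \cdot 87 = 899$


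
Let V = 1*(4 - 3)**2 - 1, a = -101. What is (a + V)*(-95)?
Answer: 9595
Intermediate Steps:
V = 0 (V = 1*1**2 - 1 = 1*1 - 1 = 1 - 1 = 0)
(a + V)*(-95) = (-101 + 0)*(-95) = -101*(-95) = 9595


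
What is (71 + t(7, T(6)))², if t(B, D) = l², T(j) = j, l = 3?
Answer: 6400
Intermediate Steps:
t(B, D) = 9 (t(B, D) = 3² = 9)
(71 + t(7, T(6)))² = (71 + 9)² = 80² = 6400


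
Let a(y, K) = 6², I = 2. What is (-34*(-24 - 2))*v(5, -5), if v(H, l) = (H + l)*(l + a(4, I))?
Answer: 0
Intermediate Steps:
a(y, K) = 36
v(H, l) = (36 + l)*(H + l) (v(H, l) = (H + l)*(l + 36) = (H + l)*(36 + l) = (36 + l)*(H + l))
(-34*(-24 - 2))*v(5, -5) = (-34*(-24 - 2))*((-5)² + 36*5 + 36*(-5) + 5*(-5)) = (-34*(-26))*(25 + 180 - 180 - 25) = 884*0 = 0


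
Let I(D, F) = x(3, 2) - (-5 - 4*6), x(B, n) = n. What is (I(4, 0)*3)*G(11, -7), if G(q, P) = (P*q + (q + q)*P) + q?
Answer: -20460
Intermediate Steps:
G(q, P) = q + 3*P*q (G(q, P) = (P*q + (2*q)*P) + q = (P*q + 2*P*q) + q = 3*P*q + q = q + 3*P*q)
I(D, F) = 31 (I(D, F) = 2 - (-5 - 4*6) = 2 - (-5 - 24) = 2 - 1*(-29) = 2 + 29 = 31)
(I(4, 0)*3)*G(11, -7) = (31*3)*(11*(1 + 3*(-7))) = 93*(11*(1 - 21)) = 93*(11*(-20)) = 93*(-220) = -20460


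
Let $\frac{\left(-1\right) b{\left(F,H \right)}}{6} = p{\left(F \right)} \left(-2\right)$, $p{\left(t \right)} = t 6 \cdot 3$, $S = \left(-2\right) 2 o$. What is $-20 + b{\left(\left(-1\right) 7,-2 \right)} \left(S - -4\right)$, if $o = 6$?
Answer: $30220$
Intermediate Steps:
$S = -24$ ($S = \left(-2\right) 2 \cdot 6 = \left(-4\right) 6 = -24$)
$p{\left(t \right)} = 18 t$ ($p{\left(t \right)} = 6 t 3 = 18 t$)
$b{\left(F,H \right)} = 216 F$ ($b{\left(F,H \right)} = - 6 \cdot 18 F \left(-2\right) = - 6 \left(- 36 F\right) = 216 F$)
$-20 + b{\left(\left(-1\right) 7,-2 \right)} \left(S - -4\right) = -20 + 216 \left(\left(-1\right) 7\right) \left(-24 - -4\right) = -20 + 216 \left(-7\right) \left(-24 + 4\right) = -20 - -30240 = -20 + 30240 = 30220$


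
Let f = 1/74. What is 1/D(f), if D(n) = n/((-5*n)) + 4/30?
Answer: -15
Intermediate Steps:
f = 1/74 ≈ 0.013514
D(n) = -1/15 (D(n) = n*(-1/(5*n)) + 4*(1/30) = -⅕ + 2/15 = -1/15)
1/D(f) = 1/(-1/15) = -15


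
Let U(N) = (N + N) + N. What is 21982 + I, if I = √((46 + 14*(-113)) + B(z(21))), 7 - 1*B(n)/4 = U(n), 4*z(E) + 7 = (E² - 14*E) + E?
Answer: 21982 + I*√1991 ≈ 21982.0 + 44.621*I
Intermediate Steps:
U(N) = 3*N (U(N) = 2*N + N = 3*N)
z(E) = -7/4 - 13*E/4 + E²/4 (z(E) = -7/4 + ((E² - 14*E) + E)/4 = -7/4 + (E² - 13*E)/4 = -7/4 + (-13*E/4 + E²/4) = -7/4 - 13*E/4 + E²/4)
B(n) = 28 - 12*n
I = I*√1991 (I = √((46 + 14*(-113)) + (28 - 12*(-7/4 - 13/4*21 + (¼)*21²))) = √((46 - 1582) + (28 - 12*(-7/4 - 273/4 + (¼)*441))) = √(-1536 + (28 - 12*(-7/4 - 273/4 + 441/4))) = √(-1536 + (28 - 12*161/4)) = √(-1536 + (28 - 483)) = √(-1536 - 455) = √(-1991) = I*√1991 ≈ 44.621*I)
21982 + I = 21982 + I*√1991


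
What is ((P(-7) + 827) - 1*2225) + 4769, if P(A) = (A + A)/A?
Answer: 3373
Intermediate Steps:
P(A) = 2 (P(A) = (2*A)/A = 2)
((P(-7) + 827) - 1*2225) + 4769 = ((2 + 827) - 1*2225) + 4769 = (829 - 2225) + 4769 = -1396 + 4769 = 3373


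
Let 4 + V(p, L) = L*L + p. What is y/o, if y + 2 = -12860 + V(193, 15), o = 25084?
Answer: -3112/6271 ≈ -0.49625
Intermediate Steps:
V(p, L) = -4 + p + L**2 (V(p, L) = -4 + (L*L + p) = -4 + (L**2 + p) = -4 + (p + L**2) = -4 + p + L**2)
y = -12448 (y = -2 + (-12860 + (-4 + 193 + 15**2)) = -2 + (-12860 + (-4 + 193 + 225)) = -2 + (-12860 + 414) = -2 - 12446 = -12448)
y/o = -12448/25084 = -12448*1/25084 = -3112/6271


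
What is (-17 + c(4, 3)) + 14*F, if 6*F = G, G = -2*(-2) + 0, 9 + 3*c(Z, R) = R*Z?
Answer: -20/3 ≈ -6.6667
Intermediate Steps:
c(Z, R) = -3 + R*Z/3 (c(Z, R) = -3 + (R*Z)/3 = -3 + R*Z/3)
G = 4 (G = 4 + 0 = 4)
F = 2/3 (F = (1/6)*4 = 2/3 ≈ 0.66667)
(-17 + c(4, 3)) + 14*F = (-17 + (-3 + (1/3)*3*4)) + 14*(2/3) = (-17 + (-3 + 4)) + 28/3 = (-17 + 1) + 28/3 = -16 + 28/3 = -20/3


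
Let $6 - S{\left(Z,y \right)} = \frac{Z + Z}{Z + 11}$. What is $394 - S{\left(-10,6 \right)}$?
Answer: $368$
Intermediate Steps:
$S{\left(Z,y \right)} = 6 - \frac{2 Z}{11 + Z}$ ($S{\left(Z,y \right)} = 6 - \frac{Z + Z}{Z + 11} = 6 - \frac{2 Z}{11 + Z}$)
$394 - S{\left(-10,6 \right)} = 394 - \frac{2 \left(33 + 2 \left(-10\right)\right)}{11 - 10} = 394 - \frac{2 \left(33 - 20\right)}{1} = 394 - 2 \cdot 1 \cdot 13 = 394 - 26 = 368$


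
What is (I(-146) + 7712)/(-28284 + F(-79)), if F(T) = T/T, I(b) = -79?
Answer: -7633/28283 ≈ -0.26988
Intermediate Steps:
F(T) = 1
(I(-146) + 7712)/(-28284 + F(-79)) = (-79 + 7712)/(-28284 + 1) = 7633/(-28283) = 7633*(-1/28283) = -7633/28283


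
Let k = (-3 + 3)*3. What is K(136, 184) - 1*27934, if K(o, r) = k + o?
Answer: -27798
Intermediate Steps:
k = 0 (k = 0*3 = 0)
K(o, r) = o (K(o, r) = 0 + o = o)
K(136, 184) - 1*27934 = 136 - 1*27934 = 136 - 27934 = -27798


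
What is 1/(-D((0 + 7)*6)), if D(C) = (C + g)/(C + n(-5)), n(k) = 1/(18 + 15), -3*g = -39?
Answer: -1387/1815 ≈ -0.76419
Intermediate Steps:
g = 13 (g = -⅓*(-39) = 13)
n(k) = 1/33
D(C) = (13 + C)/(1/33 + C) (D(C) = (C + 13)/(C + 1/33) = (13 + C)/(1/33 + C))
1/(-D((0 + 7)*6)) = 1/(-33*(13 + (0 + 7)*6)/(1 + 33*((0 + 7)*6))) = 1/(-33*(13 + 7*6)/(1 + 33*(7*6))) = 1/(-33*(13 + 42)/(1 + 33*42)) = 1/(-33*55/(1 + 1386)) = 1/(-33*55/1387) = 1/(-1*1815/1387) = 1/(-1815/1387) = -1387/1815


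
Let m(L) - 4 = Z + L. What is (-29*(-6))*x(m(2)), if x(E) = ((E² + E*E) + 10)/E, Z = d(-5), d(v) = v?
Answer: 2088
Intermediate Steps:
Z = -5
m(L) = -1 + L (m(L) = 4 + (-5 + L) = -1 + L)
x(E) = (10 + 2*E²)/E (x(E) = ((E² + E²) + 10)/E = (2*E² + 10)/E = (10 + 2*E²)/E)
(-29*(-6))*x(m(2)) = (-29*(-6))*(2*(-1 + 2) + 10/(-1 + 2)) = 174*(2*1 + 10/1) = 174*(2 + 10*1) = 174*(2 + 10) = 174*12 = 2088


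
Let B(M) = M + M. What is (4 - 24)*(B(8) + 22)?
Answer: -760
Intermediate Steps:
B(M) = 2*M
(4 - 24)*(B(8) + 22) = (4 - 24)*(2*8 + 22) = -20*(16 + 22) = -20*38 = -760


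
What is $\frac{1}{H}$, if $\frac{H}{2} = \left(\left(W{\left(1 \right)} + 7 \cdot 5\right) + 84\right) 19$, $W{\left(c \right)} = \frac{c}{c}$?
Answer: $\frac{1}{4560} \approx 0.0002193$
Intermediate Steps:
$W{\left(c \right)} = 1$
$H = 4560$ ($H = 2 \left(\left(1 + 7 \cdot 5\right) + 84\right) 19 = 2 \left(\left(1 + 35\right) + 84\right) 19 = 2 \left(36 + 84\right) 19 = 2 \cdot 120 \cdot 19 = 2 \cdot 2280 = 4560$)
$\frac{1}{H} = \frac{1}{4560}$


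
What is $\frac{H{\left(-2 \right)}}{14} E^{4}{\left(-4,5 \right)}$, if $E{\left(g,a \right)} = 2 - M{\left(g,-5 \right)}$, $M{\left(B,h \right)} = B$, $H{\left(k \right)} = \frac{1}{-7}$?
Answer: $- \frac{648}{49} \approx -13.224$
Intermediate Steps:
$H{\left(k \right)} = - \frac{1}{7}$
$E{\left(g,a \right)} = 2 - g$
$\frac{H{\left(-2 \right)}}{14} E^{4}{\left(-4,5 \right)} = - \frac{1}{7 \cdot 14} \left(2 - -4\right)^{4} = \left(- \frac{1}{7}\right) \frac{1}{14} \left(2 + 4\right)^{4} = - \frac{6^{4}}{98} = \left(- \frac{1}{98}\right) 1296 = - \frac{648}{49}$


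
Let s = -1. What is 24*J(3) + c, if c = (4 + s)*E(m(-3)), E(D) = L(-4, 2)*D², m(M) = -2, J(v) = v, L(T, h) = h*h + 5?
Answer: 180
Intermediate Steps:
L(T, h) = 5 + h² (L(T, h) = h² + 5 = 5 + h²)
E(D) = 9*D² (E(D) = (5 + 2²)*D² = (5 + 4)*D² = 9*D²)
c = 108 (c = (4 - 1)*(9*(-2)²) = 3*(9*4) = 3*36 = 108)
24*J(3) + c = 24*3 + 108 = 72 + 108 = 180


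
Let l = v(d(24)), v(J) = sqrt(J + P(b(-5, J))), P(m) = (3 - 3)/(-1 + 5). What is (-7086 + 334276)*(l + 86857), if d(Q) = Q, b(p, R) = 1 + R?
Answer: 28418741830 + 654380*sqrt(6) ≈ 2.8420e+10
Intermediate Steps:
P(m) = 0 (P(m) = 0/4 = 0*(1/4) = 0)
v(J) = sqrt(J) (v(J) = sqrt(J + 0) = sqrt(J))
l = 2*sqrt(6) (l = sqrt(24) = 2*sqrt(6) ≈ 4.8990)
(-7086 + 334276)*(l + 86857) = (-7086 + 334276)*(2*sqrt(6) + 86857) = 327190*(86857 + 2*sqrt(6)) = 28418741830 + 654380*sqrt(6)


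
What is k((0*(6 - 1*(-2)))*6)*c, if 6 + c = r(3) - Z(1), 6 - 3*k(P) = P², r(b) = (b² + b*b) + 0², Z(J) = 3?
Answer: 18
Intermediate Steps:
r(b) = 2*b² (r(b) = (b² + b²) + 0 = 2*b² + 0 = 2*b²)
k(P) = 2 - P²/3
c = 9 (c = -6 + (2*3² - 1*3) = -6 + (2*9 - 3) = -6 + (18 - 3) = -6 + 15 = 9)
k((0*(6 - 1*(-2)))*6)*c = (2 - ((0*(6 - 1*(-2)))*6)²/3)*9 = (2 - ((0*(6 + 2))*6)²/3)*9 = (2 - ((0*8)*6)²/3)*9 = (2 - (0*6)²/3)*9 = (2 - ⅓*0²)*9 = (2 - ⅓*0)*9 = (2 + 0)*9 = 2*9 = 18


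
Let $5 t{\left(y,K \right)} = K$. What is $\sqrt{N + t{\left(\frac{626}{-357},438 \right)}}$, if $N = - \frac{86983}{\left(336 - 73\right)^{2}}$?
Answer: $\frac{\sqrt{149305535}}{1315} \approx 9.2921$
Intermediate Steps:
$t{\left(y,K \right)} = \frac{K}{5}$
$N = - \frac{86983}{69169}$ ($N = - \frac{86983}{263^{2}} = - \frac{86983}{69169} \approx -1.2575$)
$\sqrt{N + t{\left(\frac{626}{-357},438 \right)}} = \sqrt{- \frac{86983}{69169} + \frac{1}{5} \cdot 438} = \sqrt{- \frac{86983}{69169} + \frac{438}{5}} = \sqrt{\frac{29861107}{345845}} = \frac{\sqrt{149305535}}{1315}$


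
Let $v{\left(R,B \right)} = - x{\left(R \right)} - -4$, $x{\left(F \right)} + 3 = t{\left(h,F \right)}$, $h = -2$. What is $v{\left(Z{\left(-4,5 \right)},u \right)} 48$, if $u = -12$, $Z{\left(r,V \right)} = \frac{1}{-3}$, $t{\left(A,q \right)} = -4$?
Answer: $528$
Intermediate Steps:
$Z{\left(r,V \right)} = - \frac{1}{3}$
$x{\left(F \right)} = -7$ ($x{\left(F \right)} = -3 - 4 = -7$)
$v{\left(R,B \right)} = 11$ ($v{\left(R,B \right)} = \left(-1\right) \left(-7\right) - -4 = 7 + 4 = 11$)
$v{\left(Z{\left(-4,5 \right)},u \right)} 48 = 11 \cdot 48 = 528$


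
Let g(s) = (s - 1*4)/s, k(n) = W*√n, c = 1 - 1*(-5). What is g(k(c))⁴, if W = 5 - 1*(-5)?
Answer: 6529/5625 - 308*√6/1125 ≈ 0.49010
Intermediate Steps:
c = 6 (c = 1 + 5 = 6)
W = 10 (W = 5 + 5 = 10)
k(n) = 10*√n
g(s) = (-4 + s)/s (g(s) = (s - 4)/s = (-4 + s)/s)
g(k(c))⁴ = ((-4 + 10*√6)/((10*√6)))⁴ = ((√6/60)*(-4 + 10*√6))⁴ = (√6*(-4 + 10*√6)/60)⁴ = (-4 + 10*√6)⁴/360000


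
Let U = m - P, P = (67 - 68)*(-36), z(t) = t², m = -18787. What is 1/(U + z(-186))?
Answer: 1/15773 ≈ 6.3399e-5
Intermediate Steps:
P = 36 (P = -1*(-36) = 36)
U = -18823 (U = -18787 - 1*36 = -18787 - 36 = -18823)
1/(U + z(-186)) = 1/(-18823 + (-186)²) = 1/(-18823 + 34596) = 1/15773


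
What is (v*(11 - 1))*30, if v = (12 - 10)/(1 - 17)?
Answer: -75/2 ≈ -37.500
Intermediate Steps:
v = -⅛ (v = 2/(-16) = 2*(-1/16) = -⅛ ≈ -0.12500)
(v*(11 - 1))*30 = -(11 - 1)/8*30 = -⅛*10*30 = -5/4*30 = -75/2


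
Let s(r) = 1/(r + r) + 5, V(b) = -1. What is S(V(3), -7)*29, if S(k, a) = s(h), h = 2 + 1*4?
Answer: 1769/12 ≈ 147.42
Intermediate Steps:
h = 6 (h = 2 + 4 = 6)
s(r) = 5 + 1/(2*r) (s(r) = 1/(2*r) + 5 = 5 + 1/(2*r))
S(k, a) = 61/12 (S(k, a) = 5 + (½)/6 = 5 + (½)*(⅙) = 5 + 1/12 = 61/12)
S(V(3), -7)*29 = (61/12)*29 = 1769/12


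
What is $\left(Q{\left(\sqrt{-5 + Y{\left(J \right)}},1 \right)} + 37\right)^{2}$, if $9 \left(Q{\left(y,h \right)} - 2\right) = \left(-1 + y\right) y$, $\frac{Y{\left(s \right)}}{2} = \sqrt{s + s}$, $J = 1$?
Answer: $\frac{\left(346 + 2 \sqrt{2} - i \sqrt{5 - 2 \sqrt{2}}\right)^{2}}{81} \approx 1502.2 - 12.692 i$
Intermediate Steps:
$Y{\left(s \right)} = 2 \sqrt{2} \sqrt{s}$ ($Y{\left(s \right)} = 2 \sqrt{s + s} = 2 \sqrt{2 s} = 2 \sqrt{2} \sqrt{s}$)
$Q{\left(y,h \right)} = 2 + \frac{y \left(-1 + y\right)}{9}$ ($Q{\left(y,h \right)} = 2 + \frac{\left(-1 + y\right) y}{9} = 2 + \frac{y \left(-1 + y\right)}{9}$)
$\left(Q{\left(\sqrt{-5 + Y{\left(J \right)}},1 \right)} + 37\right)^{2} = \left(\left(2 - \frac{\sqrt{-5 + 2 \sqrt{2} \sqrt{1}}}{9} + \frac{\left(\sqrt{-5 + 2 \sqrt{2} \sqrt{1}}\right)^{2}}{9}\right) + 37\right)^{2} = \left(\left(2 - \frac{\sqrt{-5 + 2 \sqrt{2} \cdot 1}}{9} + \frac{\left(\sqrt{-5 + 2 \sqrt{2} \cdot 1}\right)^{2}}{9}\right) + 37\right)^{2} = \left(\left(2 - \frac{\sqrt{-5 + 2 \sqrt{2}}}{9} + \frac{\left(\sqrt{-5 + 2 \sqrt{2}}\right)^{2}}{9}\right) + 37\right)^{2} = \left(\left(2 - \frac{\sqrt{-5 + 2 \sqrt{2}}}{9} + \frac{-5 + 2 \sqrt{2}}{9}\right) + 37\right)^{2} = \left(\left(2 - \frac{\sqrt{-5 + 2 \sqrt{2}}}{9} - \left(\frac{5}{9} - \frac{2 \sqrt{2}}{9}\right)\right) + 37\right)^{2} = \left(\left(\frac{13}{9} - \frac{\sqrt{-5 + 2 \sqrt{2}}}{9} + \frac{2 \sqrt{2}}{9}\right) + 37\right)^{2} = \left(\frac{346}{9} - \frac{\sqrt{-5 + 2 \sqrt{2}}}{9} + \frac{2 \sqrt{2}}{9}\right)^{2}$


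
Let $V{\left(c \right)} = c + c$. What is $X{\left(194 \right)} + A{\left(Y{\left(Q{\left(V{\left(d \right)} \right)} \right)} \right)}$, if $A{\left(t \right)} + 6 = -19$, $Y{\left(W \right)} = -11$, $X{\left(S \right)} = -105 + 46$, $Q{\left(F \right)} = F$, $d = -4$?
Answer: $-84$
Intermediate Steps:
$V{\left(c \right)} = 2 c$
$X{\left(S \right)} = -59$
$A{\left(t \right)} = -25$ ($A{\left(t \right)} = -6 - 19 = -25$)
$X{\left(194 \right)} + A{\left(Y{\left(Q{\left(V{\left(d \right)} \right)} \right)} \right)} = -59 - 25 = -84$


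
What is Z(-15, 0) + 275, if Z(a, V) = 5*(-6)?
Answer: 245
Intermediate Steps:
Z(a, V) = -30
Z(-15, 0) + 275 = -30 + 275 = 245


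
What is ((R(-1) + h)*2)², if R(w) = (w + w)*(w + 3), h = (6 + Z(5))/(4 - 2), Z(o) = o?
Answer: 9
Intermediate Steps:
h = 11/2 (h = (6 + 5)/(4 - 2) = 11/2 ≈ 5.5000)
R(w) = 2*w*(3 + w) (R(w) = (2*w)*(3 + w) = 2*w*(3 + w))
((R(-1) + h)*2)² = ((2*(-1)*(3 - 1) + 11/2)*2)² = ((2*(-1)*2 + 11/2)*2)² = ((-4 + 11/2)*2)² = ((3/2)*2)² = 3² = 9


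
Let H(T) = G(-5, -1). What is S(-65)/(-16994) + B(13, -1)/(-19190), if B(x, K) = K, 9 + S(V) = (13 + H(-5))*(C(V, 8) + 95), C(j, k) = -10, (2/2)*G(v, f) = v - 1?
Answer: -19161/556510 ≈ -0.034431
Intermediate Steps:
G(v, f) = -1 + v (G(v, f) = v - 1 = -1 + v)
H(T) = -6 (H(T) = -1 - 5 = -6)
S(V) = 586 (S(V) = -9 + (13 - 6)*(-10 + 95) = -9 + 7*85 = -9 + 595 = 586)
S(-65)/(-16994) + B(13, -1)/(-19190) = 586/(-16994) - 1/(-19190) = 586*(-1/16994) - 1*(-1/19190) = -1/29 + 1/19190 = -19161/556510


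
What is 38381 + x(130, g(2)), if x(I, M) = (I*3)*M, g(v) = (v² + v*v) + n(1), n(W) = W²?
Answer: 41891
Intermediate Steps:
g(v) = 1 + 2*v² (g(v) = (v² + v*v) + 1² = (v² + v²) + 1 = 2*v² + 1 = 1 + 2*v²)
x(I, M) = 3*I*M (x(I, M) = (3*I)*M = 3*I*M)
38381 + x(130, g(2)) = 38381 + 3*130*(1 + 2*2²) = 38381 + 3*130*(1 + 2*4) = 38381 + 3*130*(1 + 8) = 38381 + 3*130*9 = 38381 + 3510 = 41891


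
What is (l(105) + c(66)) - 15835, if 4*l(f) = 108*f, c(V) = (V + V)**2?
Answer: 4424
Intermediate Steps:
c(V) = 4*V**2 (c(V) = (2*V)**2 = 4*V**2)
l(f) = 27*f (l(f) = (108*f)/4 = 27*f)
(l(105) + c(66)) - 15835 = (27*105 + 4*66**2) - 15835 = (2835 + 4*4356) - 15835 = (2835 + 17424) - 15835 = 20259 - 15835 = 4424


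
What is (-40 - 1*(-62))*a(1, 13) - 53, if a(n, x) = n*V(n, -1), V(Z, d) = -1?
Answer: -75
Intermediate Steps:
a(n, x) = -n (a(n, x) = n*(-1) = -n)
(-40 - 1*(-62))*a(1, 13) - 53 = (-40 - 1*(-62))*(-1*1) - 53 = (-40 + 62)*(-1) - 53 = 22*(-1) - 53 = -22 - 53 = -75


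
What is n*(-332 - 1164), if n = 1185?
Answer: -1772760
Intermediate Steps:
n*(-332 - 1164) = 1185*(-332 - 1164) = 1185*(-1496) = -1772760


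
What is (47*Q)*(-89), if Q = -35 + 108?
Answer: -305359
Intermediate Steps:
Q = 73
(47*Q)*(-89) = (47*73)*(-89) = 3431*(-89) = -305359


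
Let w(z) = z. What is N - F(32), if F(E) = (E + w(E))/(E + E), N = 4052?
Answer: 4051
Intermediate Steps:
F(E) = 1 (F(E) = (E + E)/(E + E) = (2*E)/((2*E)) = (2*E)*(1/(2*E)) = 1)
N - F(32) = 4052 - 1*1 = 4052 - 1 = 4051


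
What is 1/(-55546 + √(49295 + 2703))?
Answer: -27773/1542653059 - √51998/3085306118 ≈ -1.8077e-5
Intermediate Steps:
1/(-55546 + √(49295 + 2703)) = 1/(-55546 + √51998)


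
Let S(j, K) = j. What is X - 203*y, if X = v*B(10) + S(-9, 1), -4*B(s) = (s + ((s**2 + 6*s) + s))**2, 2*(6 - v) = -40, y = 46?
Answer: -219947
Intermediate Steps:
v = 26 (v = 6 - 1/2*(-40) = 6 + 20 = 26)
B(s) = -(s**2 + 8*s)**2/4 (B(s) = -(s + ((s**2 + 6*s) + s))**2/4 = -(s + (s**2 + 7*s))**2/4 = -(s**2 + 8*s)**2/4)
X = -210609 (X = 26*(-1/4*10**2*(8 + 10)**2) - 9 = 26*(-1/4*100*18**2) - 9 = 26*(-1/4*100*324) - 9 = 26*(-8100) - 9 = -210600 - 9 = -210609)
X - 203*y = -210609 - 203*46 = -210609 - 9338 = -219947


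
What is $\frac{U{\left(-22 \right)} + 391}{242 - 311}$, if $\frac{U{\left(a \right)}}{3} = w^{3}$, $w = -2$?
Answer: $- \frac{367}{69} \approx -5.3188$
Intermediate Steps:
$U{\left(a \right)} = -24$ ($U{\left(a \right)} = 3 \left(-2\right)^{3} = 3 \left(-8\right) = -24$)
$\frac{U{\left(-22 \right)} + 391}{242 - 311} = \frac{-24 + 391}{242 - 311} = \frac{367}{-69} = 367 \left(- \frac{1}{69}\right) = - \frac{367}{69}$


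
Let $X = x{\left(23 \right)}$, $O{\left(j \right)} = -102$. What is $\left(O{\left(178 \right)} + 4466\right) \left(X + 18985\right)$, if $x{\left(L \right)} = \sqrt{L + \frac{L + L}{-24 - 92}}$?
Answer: $82850540 + \frac{2182 \sqrt{76038}}{29} \approx 8.2871 \cdot 10^{7}$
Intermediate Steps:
$x{\left(L \right)} = \frac{\sqrt{3306} \sqrt{L}}{58}$ ($x{\left(L \right)} = \sqrt{L + \frac{2 L}{-116}} = \sqrt{L + 2 L \left(- \frac{1}{116}\right)} = \sqrt{L - \frac{L}{58}} = \sqrt{\frac{57 L}{58}} = \frac{\sqrt{3306} \sqrt{L}}{58}$)
$X = \frac{\sqrt{76038}}{58}$ ($X = \frac{\sqrt{3306} \sqrt{23}}{58} = \frac{\sqrt{76038}}{58} \approx 4.7543$)
$\left(O{\left(178 \right)} + 4466\right) \left(X + 18985\right) = \left(-102 + 4466\right) \left(\frac{\sqrt{76038}}{58} + 18985\right) = 4364 \left(18985 + \frac{\sqrt{76038}}{58}\right) = 82850540 + \frac{2182 \sqrt{76038}}{29}$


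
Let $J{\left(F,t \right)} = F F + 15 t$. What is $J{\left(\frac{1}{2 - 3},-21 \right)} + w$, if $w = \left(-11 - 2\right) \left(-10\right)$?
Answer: $-184$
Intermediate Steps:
$J{\left(F,t \right)} = F^{2} + 15 t$
$w = 130$ ($w = \left(-13\right) \left(-10\right) = 130$)
$J{\left(\frac{1}{2 - 3},-21 \right)} + w = \left(\left(\frac{1}{2 - 3}\right)^{2} + 15 \left(-21\right)\right) + 130 = \left(\left(\frac{1}{-1}\right)^{2} - 315\right) + 130 = \left(\left(-1\right)^{2} - 315\right) + 130 = \left(1 - 315\right) + 130 = -314 + 130 = -184$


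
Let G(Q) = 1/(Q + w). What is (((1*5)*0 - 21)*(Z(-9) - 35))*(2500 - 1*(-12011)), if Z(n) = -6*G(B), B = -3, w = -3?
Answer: 10360854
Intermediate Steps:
G(Q) = 1/(-3 + Q) (G(Q) = 1/(Q - 3) = 1/(-3 + Q))
Z(n) = 1 (Z(n) = -6/(-3 - 3) = -6/(-6) = -6*(-⅙) = 1)
(((1*5)*0 - 21)*(Z(-9) - 35))*(2500 - 1*(-12011)) = (((1*5)*0 - 21)*(1 - 35))*(2500 - 1*(-12011)) = ((5*0 - 21)*(-34))*(2500 + 12011) = ((0 - 21)*(-34))*14511 = -21*(-34)*14511 = 714*14511 = 10360854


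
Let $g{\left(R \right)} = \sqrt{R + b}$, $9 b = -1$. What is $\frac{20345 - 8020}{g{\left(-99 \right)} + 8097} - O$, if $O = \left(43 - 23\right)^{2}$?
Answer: $\frac{25 \left(- 32 \sqrt{223} + 387177 i\right)}{- 24291 i + 2 \sqrt{223}} \approx -398.48 - 0.0018715 i$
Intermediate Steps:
$b = - \frac{1}{9}$ ($b = \frac{1}{9} \left(-1\right) = - \frac{1}{9} \approx -0.11111$)
$O = 400$ ($O = 20^{2} = 400$)
$g{\left(R \right)} = \sqrt{- \frac{1}{9} + R}$ ($g{\left(R \right)} = \sqrt{R - \frac{1}{9}} = \sqrt{- \frac{1}{9} + R}$)
$\frac{20345 - 8020}{g{\left(-99 \right)} + 8097} - O = \frac{20345 - 8020}{\frac{\sqrt{-1 + 9 \left(-99\right)}}{3} + 8097} - 400 = \frac{12325}{\frac{\sqrt{-1 - 891}}{3} + 8097} - 400 = \frac{12325}{\frac{\sqrt{-892}}{3} + 8097} - 400 = \frac{12325}{\frac{2 i \sqrt{223}}{3} + 8097} - 400 = \frac{12325}{8097 + \frac{2 i \sqrt{223}}{3}} - 400 = -400 + \frac{12325}{8097 + \frac{2 i \sqrt{223}}{3}}$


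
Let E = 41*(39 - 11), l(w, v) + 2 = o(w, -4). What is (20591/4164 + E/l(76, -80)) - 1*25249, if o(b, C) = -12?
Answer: -105457693/4164 ≈ -25326.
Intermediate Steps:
l(w, v) = -14 (l(w, v) = -2 - 12 = -14)
E = 1148 (E = 41*28 = 1148)
(20591/4164 + E/l(76, -80)) - 1*25249 = (20591/4164 + 1148/(-14)) - 1*25249 = (20591*(1/4164) + 1148*(-1/14)) - 25249 = (20591/4164 - 82) - 25249 = -320857/4164 - 25249 = -105457693/4164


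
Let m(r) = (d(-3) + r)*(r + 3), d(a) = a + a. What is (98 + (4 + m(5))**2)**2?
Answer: 12996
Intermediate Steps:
d(a) = 2*a
m(r) = (-6 + r)*(3 + r) (m(r) = (2*(-3) + r)*(r + 3) = (-6 + r)*(3 + r))
(98 + (4 + m(5))**2)**2 = (98 + (4 + (-18 + 5**2 - 3*5))**2)**2 = (98 + (4 + (-18 + 25 - 15))**2)**2 = (98 + (4 - 8)**2)**2 = (98 + (-4)**2)**2 = (98 + 16)**2 = 114**2 = 12996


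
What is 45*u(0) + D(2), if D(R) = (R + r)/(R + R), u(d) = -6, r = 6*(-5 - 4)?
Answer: -283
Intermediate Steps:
r = -54 (r = 6*(-9) = -54)
D(R) = (-54 + R)/(2*R) (D(R) = (R - 54)/(R + R) = (-54 + R)/((2*R)) = (-54 + R)*(1/(2*R)) = (-54 + R)/(2*R))
45*u(0) + D(2) = 45*(-6) + (½)*(-54 + 2)/2 = -270 + (½)*(½)*(-52) = -270 - 13 = -283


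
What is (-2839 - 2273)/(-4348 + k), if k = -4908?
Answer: 639/1157 ≈ 0.55229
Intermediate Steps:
(-2839 - 2273)/(-4348 + k) = (-2839 - 2273)/(-4348 - 4908) = -5112/(-9256) = -5112*(-1/9256) = 639/1157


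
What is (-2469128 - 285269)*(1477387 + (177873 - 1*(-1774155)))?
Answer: -9445970387755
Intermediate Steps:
(-2469128 - 285269)*(1477387 + (177873 - 1*(-1774155))) = -2754397*(1477387 + (177873 + 1774155)) = -2754397*(1477387 + 1952028) = -2754397*3429415 = -9445970387755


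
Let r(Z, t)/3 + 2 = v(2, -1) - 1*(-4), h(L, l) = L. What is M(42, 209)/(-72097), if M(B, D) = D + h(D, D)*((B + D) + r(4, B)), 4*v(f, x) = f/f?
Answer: -216315/288388 ≈ -0.75008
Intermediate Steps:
v(f, x) = ¼ (v(f, x) = (f/f)/4 = (¼)*1 = ¼)
r(Z, t) = 27/4 (r(Z, t) = -6 + 3*(¼ - 1*(-4)) = -6 + 3*(¼ + 4) = -6 + 3*(17/4) = -6 + 51/4 = 27/4)
M(B, D) = D + D*(27/4 + B + D) (M(B, D) = D + D*((B + D) + 27/4) = D + D*(27/4 + B + D))
M(42, 209)/(-72097) = ((¼)*209*(31 + 4*42 + 4*209))/(-72097) = ((¼)*209*(31 + 168 + 836))*(-1/72097) = ((¼)*209*1035)*(-1/72097) = (216315/4)*(-1/72097) = -216315/288388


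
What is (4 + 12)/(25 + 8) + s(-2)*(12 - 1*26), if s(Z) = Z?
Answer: 940/33 ≈ 28.485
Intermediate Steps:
(4 + 12)/(25 + 8) + s(-2)*(12 - 1*26) = (4 + 12)/(25 + 8) - 2*(12 - 1*26) = 16/33 - 2*(12 - 26) = 16*(1/33) - 2*(-14) = 16/33 + 28 = 940/33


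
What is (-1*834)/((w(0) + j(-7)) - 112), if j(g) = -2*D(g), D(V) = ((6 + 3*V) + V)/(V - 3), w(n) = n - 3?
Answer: 1390/199 ≈ 6.9849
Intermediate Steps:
w(n) = -3 + n
D(V) = (6 + 4*V)/(-3 + V)
j(g) = -4*(3 + 2*g)/(-3 + g)
(-1*834)/((w(0) + j(-7)) - 112) = (-1*834)/(((-3 + 0) + 4*(-3 - 2*(-7))/(-3 - 7)) - 112) = -834/((-3 + 4*(-3 + 14)/(-10)) - 112) = -834/((-3 + 4*(-⅒)*11) - 112) = -834/((-3 - 22/5) - 112) = -834/(-37/5 - 112) = -834/(-597/5) = -834*(-5/597) = 1390/199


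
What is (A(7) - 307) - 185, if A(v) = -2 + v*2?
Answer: -480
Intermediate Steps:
A(v) = -2 + 2*v
(A(7) - 307) - 185 = ((-2 + 2*7) - 307) - 185 = ((-2 + 14) - 307) - 185 = (12 - 307) - 185 = -295 - 185 = -480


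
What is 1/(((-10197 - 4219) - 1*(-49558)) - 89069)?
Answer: -1/53927 ≈ -1.8544e-5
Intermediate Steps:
1/(((-10197 - 4219) - 1*(-49558)) - 89069) = 1/((-14416 + 49558) - 89069) = 1/(35142 - 89069) = 1/(-53927) = -1/53927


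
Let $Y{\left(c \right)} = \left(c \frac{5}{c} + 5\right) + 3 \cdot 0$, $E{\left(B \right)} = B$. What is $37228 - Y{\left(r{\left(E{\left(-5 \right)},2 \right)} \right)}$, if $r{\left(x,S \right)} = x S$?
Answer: $37218$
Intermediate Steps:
$r{\left(x,S \right)} = S x$
$Y{\left(c \right)} = 10$ ($Y{\left(c \right)} = \left(5 + 5\right) + 0 = 10 + 0 = 10$)
$37228 - Y{\left(r{\left(E{\left(-5 \right)},2 \right)} \right)} = 37228 - 10 = 37218$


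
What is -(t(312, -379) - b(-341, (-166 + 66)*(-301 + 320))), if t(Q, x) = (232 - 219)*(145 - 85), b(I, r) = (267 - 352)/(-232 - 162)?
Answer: -307235/394 ≈ -779.78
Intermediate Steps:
b(I, r) = 85/394 (b(I, r) = -85/(-394) = -85*(-1/394) = 85/394)
t(Q, x) = 780 (t(Q, x) = 13*60 = 780)
-(t(312, -379) - b(-341, (-166 + 66)*(-301 + 320))) = -(780 - 1*85/394) = -(780 - 85/394) = -1*307235/394 = -307235/394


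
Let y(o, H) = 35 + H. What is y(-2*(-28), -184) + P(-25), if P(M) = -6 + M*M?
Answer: 470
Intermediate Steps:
P(M) = -6 + M²
y(-2*(-28), -184) + P(-25) = (35 - 184) + (-6 + (-25)²) = -149 + (-6 + 625) = -149 + 619 = 470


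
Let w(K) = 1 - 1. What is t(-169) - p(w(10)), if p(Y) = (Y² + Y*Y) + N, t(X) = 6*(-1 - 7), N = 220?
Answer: -268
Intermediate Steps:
w(K) = 0
t(X) = -48 (t(X) = 6*(-8) = -48)
p(Y) = 220 + 2*Y² (p(Y) = (Y² + Y*Y) + 220 = (Y² + Y²) + 220 = 2*Y² + 220 = 220 + 2*Y²)
t(-169) - p(w(10)) = -48 - (220 + 2*0²) = -48 - (220 + 2*0) = -48 - (220 + 0) = -48 - 1*220 = -48 - 220 = -268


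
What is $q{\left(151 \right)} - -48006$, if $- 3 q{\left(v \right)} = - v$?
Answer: $\frac{144169}{3} \approx 48056.0$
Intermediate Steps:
$q{\left(v \right)} = \frac{v}{3}$ ($q{\left(v \right)} = - \frac{\left(-1\right) v}{3} = \frac{v}{3}$)
$q{\left(151 \right)} - -48006 = \frac{1}{3} \cdot 151 - -48006 = \frac{151}{3} + 48006 = \frac{144169}{3}$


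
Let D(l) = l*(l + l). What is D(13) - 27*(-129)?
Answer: 3821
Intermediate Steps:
D(l) = 2*l² (D(l) = l*(2*l) = 2*l²)
D(13) - 27*(-129) = 2*13² - 27*(-129) = 2*169 + 3483 = 338 + 3483 = 3821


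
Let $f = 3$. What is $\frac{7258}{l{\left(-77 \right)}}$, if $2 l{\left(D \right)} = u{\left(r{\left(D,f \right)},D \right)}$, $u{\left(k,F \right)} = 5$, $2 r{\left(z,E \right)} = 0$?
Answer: $\frac{14516}{5} \approx 2903.2$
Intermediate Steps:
$r{\left(z,E \right)} = 0$ ($r{\left(z,E \right)} = \frac{1}{2} \cdot 0 = 0$)
$l{\left(D \right)} = \frac{5}{2}$ ($l{\left(D \right)} = \frac{1}{2} \cdot 5 = \frac{5}{2}$)
$\frac{7258}{l{\left(-77 \right)}} = \frac{7258}{\frac{5}{2}} = 7258 \cdot \frac{2}{5} = \frac{14516}{5}$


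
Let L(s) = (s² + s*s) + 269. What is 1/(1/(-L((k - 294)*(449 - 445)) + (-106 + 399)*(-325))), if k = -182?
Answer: -7345926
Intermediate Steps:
L(s) = 269 + 2*s² (L(s) = (s² + s²) + 269 = 2*s² + 269 = 269 + 2*s²)
1/(1/(-L((k - 294)*(449 - 445)) + (-106 + 399)*(-325))) = 1/(1/(-(269 + 2*((-182 - 294)*(449 - 445))²) + (-106 + 399)*(-325))) = 1/(1/(-(269 + 2*(-476*4)²) + 293*(-325))) = 1/(1/(-(269 + 2*(-1904)²) - 95225)) = 1/(1/(-(269 + 2*3625216) - 95225)) = 1/(1/(-(269 + 7250432) - 95225)) = 1/(1/(-1*7250701 - 95225)) = 1/(1/(-7250701 - 95225)) = 1/(1/(-7345926)) = 1/(-1/7345926) = -7345926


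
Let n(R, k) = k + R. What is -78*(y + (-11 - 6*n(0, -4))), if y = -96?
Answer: 6474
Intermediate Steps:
n(R, k) = R + k
-78*(y + (-11 - 6*n(0, -4))) = -78*(-96 + (-11 - 6*(0 - 4))) = -78*(-96 + (-11 - 6*(-4))) = -78*(-96 + (-11 + 24)) = -78*(-96 + 13) = -78*(-83) = 6474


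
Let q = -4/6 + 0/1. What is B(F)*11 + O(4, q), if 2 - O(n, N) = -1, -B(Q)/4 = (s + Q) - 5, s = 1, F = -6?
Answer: 443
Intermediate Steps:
q = -2/3 (q = -4*1/6 + 0*1 = -2/3 + 0 = -2/3 ≈ -0.66667)
B(Q) = 16 - 4*Q (B(Q) = -4*((1 + Q) - 5) = -4*(-4 + Q) = 16 - 4*Q)
O(n, N) = 3 (O(n, N) = 2 - 1*(-1) = 2 + 1 = 3)
B(F)*11 + O(4, q) = (16 - 4*(-6))*11 + 3 = (16 + 24)*11 + 3 = 40*11 + 3 = 440 + 3 = 443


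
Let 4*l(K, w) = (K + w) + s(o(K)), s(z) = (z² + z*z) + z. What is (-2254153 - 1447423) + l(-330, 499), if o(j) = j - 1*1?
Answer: -3646836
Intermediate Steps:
o(j) = -1 + j (o(j) = j - 1 = -1 + j)
s(z) = z + 2*z² (s(z) = (z² + z²) + z = 2*z² + z = z + 2*z²)
l(K, w) = K/4 + w/4 + (-1 + K)*(-1 + 2*K)/4 (l(K, w) = ((K + w) + (-1 + K)*(1 + 2*(-1 + K)))/4 = ((K + w) + (-1 + K)*(1 + (-2 + 2*K)))/4 = ((K + w) + (-1 + K)*(-1 + 2*K))/4 = (K + w + (-1 + K)*(-1 + 2*K))/4 = K/4 + w/4 + (-1 + K)*(-1 + 2*K)/4)
(-2254153 - 1447423) + l(-330, 499) = (-2254153 - 1447423) + ((¼)*(-330) + (¼)*499 + (-1 - 330)*(-1 + 2*(-330))/4) = -3701576 + (-165/2 + 499/4 + (¼)*(-331)*(-1 - 660)) = -3701576 + (-165/2 + 499/4 + (¼)*(-331)*(-661)) = -3701576 + (-165/2 + 499/4 + 218791/4) = -3701576 + 54740 = -3646836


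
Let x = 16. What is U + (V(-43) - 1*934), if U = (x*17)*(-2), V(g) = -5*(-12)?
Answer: -1418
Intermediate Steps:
V(g) = 60
U = -544 (U = (16*17)*(-2) = 272*(-2) = -544)
U + (V(-43) - 1*934) = -544 + (60 - 1*934) = -544 + (60 - 934) = -544 - 874 = -1418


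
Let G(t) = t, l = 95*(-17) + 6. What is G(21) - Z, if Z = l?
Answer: 1630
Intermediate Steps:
l = -1609 (l = -1615 + 6 = -1609)
Z = -1609
G(21) - Z = 21 - 1*(-1609) = 21 + 1609 = 1630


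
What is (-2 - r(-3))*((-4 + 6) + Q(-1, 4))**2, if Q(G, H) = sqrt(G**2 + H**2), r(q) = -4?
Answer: 42 + 8*sqrt(17) ≈ 74.985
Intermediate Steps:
(-2 - r(-3))*((-4 + 6) + Q(-1, 4))**2 = (-2 - 1*(-4))*((-4 + 6) + sqrt((-1)**2 + 4**2))**2 = (-2 + 4)*(2 + sqrt(1 + 16))**2 = 2*(2 + sqrt(17))**2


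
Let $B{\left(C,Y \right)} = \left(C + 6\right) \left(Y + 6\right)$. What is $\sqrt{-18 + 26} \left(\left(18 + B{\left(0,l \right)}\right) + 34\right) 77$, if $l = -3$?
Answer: $10780 \sqrt{2} \approx 15245.0$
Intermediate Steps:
$B{\left(C,Y \right)} = \left(6 + C\right) \left(6 + Y\right)$
$\sqrt{-18 + 26} \left(\left(18 + B{\left(0,l \right)}\right) + 34\right) 77 = \sqrt{-18 + 26} \left(\left(18 + \left(36 + 6 \cdot 0 + 6 \left(-3\right) + 0 \left(-3\right)\right)\right) + 34\right) 77 = \sqrt{8} \left(\left(18 + \left(36 + 0 - 18 + 0\right)\right) + 34\right) 77 = 2 \sqrt{2} \left(\left(18 + 18\right) + 34\right) 77 = 2 \sqrt{2} \left(36 + 34\right) 77 = 2 \sqrt{2} \cdot 70 \cdot 77 = 140 \sqrt{2} \cdot 77 = 10780 \sqrt{2}$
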